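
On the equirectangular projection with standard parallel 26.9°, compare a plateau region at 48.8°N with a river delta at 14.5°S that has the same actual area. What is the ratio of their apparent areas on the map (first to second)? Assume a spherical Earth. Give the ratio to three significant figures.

1.47

The equidistant cylindrical projection with φ₀ = 26.9° has h = 1 (meridians true) and k = cos φ₀ / cos φ along parallels.
Areal scale at 48.8°: h·k = 1.000 × 1.354 = 1.354.
Areal scale at 14.5°: h·k = 1.000 × 0.9211 = 0.9211.
Ratio = 1.354/0.9211 ≈ 1.47.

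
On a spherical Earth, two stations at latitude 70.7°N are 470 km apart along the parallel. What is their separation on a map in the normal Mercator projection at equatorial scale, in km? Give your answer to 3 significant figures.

1420 km

Mercator is conformal, so the point scale is isotropic: h = k = sec φ = 1/cos φ.
Along the parallel, k = sec 70.7° = 1/0.3305 = 3.026.
Map distance = 470 × 3.026 ≈ 1420 km.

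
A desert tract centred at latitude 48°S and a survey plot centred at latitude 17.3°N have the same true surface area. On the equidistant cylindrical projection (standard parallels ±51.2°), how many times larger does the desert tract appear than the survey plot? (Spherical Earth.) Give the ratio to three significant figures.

In the equirectangular projection with standard parallel φ₀ = 51.2° (x = Rλ cos φ₀, y = Rφ), meridians are true-scale (h = 1) and the parallel scale is k = cos φ₀ / cos φ.
Areal scale at 48°: h·k = 1.000 × 0.9364 = 0.9364.
Areal scale at 17.3°: h·k = 1.000 × 0.6563 = 0.6563.
Ratio = 0.9364/0.6563 ≈ 1.43.

1.43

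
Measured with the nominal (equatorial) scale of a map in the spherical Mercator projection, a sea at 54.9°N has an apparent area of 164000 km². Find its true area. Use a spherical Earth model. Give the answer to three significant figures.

54200 km²

Mercator is conformal, so the point scale is isotropic: h = k = sec φ = 1/cos φ.
Areal scale = k² = sec²φ = 1/cos²(54.9°) = 1/0.5750² = 3.025.
True area = apparent / (areal scale) = 164000 / 3.025 ≈ 54200 km².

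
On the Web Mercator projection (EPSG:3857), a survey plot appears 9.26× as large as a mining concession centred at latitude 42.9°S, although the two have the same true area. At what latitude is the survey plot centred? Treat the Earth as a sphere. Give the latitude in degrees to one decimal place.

76.1°

Mercator areal scale is sec²φ, so apparent-area ratio = sec²φ₁ / sec²φ₂ = cos²φ₂ / cos²φ₁.
cos²φ₂ / cos²φ₁ = 9.26  ⇒  cos φ₁ = cos 42.9° / √9.26 = 0.7325/3.043 = 0.2407.
φ₁ = arccos(0.2407) ≈ 76.1°.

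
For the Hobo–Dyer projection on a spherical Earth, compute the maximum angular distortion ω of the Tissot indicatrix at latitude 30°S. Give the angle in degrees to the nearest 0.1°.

10.0°

Hobo–Dyer is a cylindrical equal-area projection with standard parallels at ±37.5°. A cylindrical equal-area projection with standard parallel φ₀ has meridian scale h = cos φ / cos φ₀ and parallel scale k = cos φ₀ / cos φ (so areas are preserved, h·k = 1).
At 30°: h = 1.092, k = 0.9161; principal scales a = 1.092, b = 0.9161.
sin(ω/2) = (a − b)/(a + b) = 0.1755/2.008 = 0.08742, so ω = 2 arcsin(0.08742) ≈ 10.0°.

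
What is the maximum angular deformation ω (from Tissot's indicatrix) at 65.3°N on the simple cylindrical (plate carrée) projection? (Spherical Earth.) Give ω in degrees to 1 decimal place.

48.5°

Plate carrée maps x = Rλ, y = Rφ. The meridian scale is h = 1 and the parallel scale is k = 1/cos φ = sec φ.
At 65.3°: h = 1.000, k = 2.393; principal scales a = 2.393, b = 1.000.
sin(ω/2) = (a − b)/(a + b) = 1.393/3.393 = 0.4106, so ω = 2 arcsin(0.4106) ≈ 48.5°.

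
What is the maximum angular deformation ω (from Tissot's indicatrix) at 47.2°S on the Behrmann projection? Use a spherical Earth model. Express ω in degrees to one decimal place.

27.5°

The Behrmann projection is cylindrical equal-area with φ₀ = 30°. Cylindrical equal-area (φ₀ = 30°): h = cos φ / cos 30° along meridians, k = cos 30° / cos φ along parallels; h·k = 1.
At 47.2°: h = 0.7846, k = 1.275; principal scales a = 1.275, b = 0.7846.
sin(ω/2) = (a − b)/(a + b) = 0.4901/2.059 = 0.2380, so ω = 2 arcsin(0.2380) ≈ 27.5°.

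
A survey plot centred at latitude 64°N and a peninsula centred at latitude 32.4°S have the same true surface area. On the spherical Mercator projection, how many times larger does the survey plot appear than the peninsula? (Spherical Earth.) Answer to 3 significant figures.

Mercator is conformal with k = sec φ, so areal scale = k² = sec²φ.
At 64°: sec²(64°) = 1/0.4384² = 5.204.
At 32.4°: sec²(32.4°) = 1/0.8443² = 1.403.
Ratio = 5.204/1.403 = cos²(32.4°)/cos²(64°) ≈ 3.71.

3.71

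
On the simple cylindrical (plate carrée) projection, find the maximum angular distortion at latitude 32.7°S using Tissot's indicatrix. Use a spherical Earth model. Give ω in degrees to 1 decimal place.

9.9°

Plate carrée maps x = Rλ, y = Rφ. The meridian scale is h = 1 and the parallel scale is k = 1/cos φ = sec φ.
At 32.7°: h = 1.000, k = 1.188; principal scales a = 1.188, b = 1.000.
sin(ω/2) = (a − b)/(a + b) = 0.1883/2.188 = 0.08606, so ω = 2 arcsin(0.08606) ≈ 9.9°.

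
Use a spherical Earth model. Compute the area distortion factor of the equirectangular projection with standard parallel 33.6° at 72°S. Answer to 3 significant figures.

With standard parallel φ₀ = 33.6°, the equirectangular projection gives x = Rλ cos φ₀, y = Rφ, so h = 1 and k = cos 33.6° / cos φ.
Areal scale = h·k = 1 × cos φ₀ / cos φ; at 72°, h = 1.000, k = 2.695, so h·k = 2.695.

2.70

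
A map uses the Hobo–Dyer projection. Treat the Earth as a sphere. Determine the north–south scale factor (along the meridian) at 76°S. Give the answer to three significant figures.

Hobo–Dyer is a cylindrical equal-area projection with standard parallels at ±37.5°. A cylindrical equal-area projection with standard parallel φ₀ has meridian scale h = cos φ / cos φ₀ and parallel scale k = cos φ₀ / cos φ (so areas are preserved, h·k = 1).
h = cos 76° / cos 37.5° = 0.2419/0.7934 = 0.3049.

0.305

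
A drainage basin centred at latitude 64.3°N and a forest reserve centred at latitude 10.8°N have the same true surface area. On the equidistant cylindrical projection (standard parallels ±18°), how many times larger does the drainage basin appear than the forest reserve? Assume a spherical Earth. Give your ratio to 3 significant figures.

2.27

The equidistant cylindrical projection with φ₀ = 18° has h = 1 (meridians true) and k = cos φ₀ / cos φ along parallels.
Areal scale at 64.3°: h·k = 1.000 × 2.193 = 2.193.
Areal scale at 10.8°: h·k = 1.000 × 0.9682 = 0.9682.
Ratio = 2.193/0.9682 ≈ 2.27.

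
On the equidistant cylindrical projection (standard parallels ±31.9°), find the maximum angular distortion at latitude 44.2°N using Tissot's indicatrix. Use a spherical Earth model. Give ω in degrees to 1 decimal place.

The equidistant cylindrical projection with φ₀ = 31.9° has h = 1 (meridians true) and k = cos φ₀ / cos φ along parallels.
At 44.2°: h = 1.000, k = 1.184; principal scales a = 1.184, b = 1.000.
sin(ω/2) = (a − b)/(a + b) = 0.1842/2.184 = 0.08434, so ω = 2 arcsin(0.08434) ≈ 9.7°.

9.7°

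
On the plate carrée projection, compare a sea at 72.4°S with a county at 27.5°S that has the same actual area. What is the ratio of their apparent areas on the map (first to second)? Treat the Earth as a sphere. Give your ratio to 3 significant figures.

For the equirectangular projection with φ₀ = 0 (plate carrée), h = 1 along meridians and k = sec φ along parallels.
Areal scale at 72.4°: h·k = 1.000 × 3.307 = 3.307.
Areal scale at 27.5°: h·k = 1.000 × 1.127 = 1.127.
Ratio = 3.307/1.127 ≈ 2.93.

2.93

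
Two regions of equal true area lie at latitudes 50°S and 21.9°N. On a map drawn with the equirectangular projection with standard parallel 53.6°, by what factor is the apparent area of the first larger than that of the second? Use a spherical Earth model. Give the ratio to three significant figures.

1.44

In the equirectangular projection with standard parallel φ₀ = 53.6° (x = Rλ cos φ₀, y = Rφ), meridians are true-scale (h = 1) and the parallel scale is k = cos φ₀ / cos φ.
Areal scale at 50°: h·k = 1.000 × 0.9232 = 0.9232.
Areal scale at 21.9°: h·k = 1.000 × 0.6396 = 0.6396.
Ratio = 0.9232/0.6396 ≈ 1.44.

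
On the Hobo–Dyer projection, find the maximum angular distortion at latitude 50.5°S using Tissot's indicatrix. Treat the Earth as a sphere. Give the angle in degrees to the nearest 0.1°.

Hobo–Dyer is a cylindrical equal-area projection with standard parallels at ±37.5°. A cylindrical equal-area projection with standard parallel φ₀ has meridian scale h = cos φ / cos φ₀ and parallel scale k = cos φ₀ / cos φ (so areas are preserved, h·k = 1).
At 50.5°: h = 0.8018, k = 1.247; principal scales a = 1.247, b = 0.8018.
sin(ω/2) = (a − b)/(a + b) = 0.4455/2.049 = 0.2174, so ω = 2 arcsin(0.2174) ≈ 25.1°.

25.1°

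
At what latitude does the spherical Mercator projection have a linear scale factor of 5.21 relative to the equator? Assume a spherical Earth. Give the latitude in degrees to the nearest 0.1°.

Mercator scale is k = sec φ = 1/cos φ.
1/cos φ = 5.21  ⇒  cos φ = 0.1919  ⇒  φ = arccos(0.1919) ≈ 78.9°.

78.9°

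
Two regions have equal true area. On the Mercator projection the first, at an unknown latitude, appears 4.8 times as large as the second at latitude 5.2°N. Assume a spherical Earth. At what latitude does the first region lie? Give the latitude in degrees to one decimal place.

63.0°

Mercator areal scale is sec²φ, so apparent-area ratio = sec²φ₁ / sec²φ₂ = cos²φ₂ / cos²φ₁.
cos²φ₂ / cos²φ₁ = 4.8  ⇒  cos φ₁ = cos 5.2° / √4.8 = 0.9959/2.191 = 0.4546.
φ₁ = arccos(0.4546) ≈ 63.0°.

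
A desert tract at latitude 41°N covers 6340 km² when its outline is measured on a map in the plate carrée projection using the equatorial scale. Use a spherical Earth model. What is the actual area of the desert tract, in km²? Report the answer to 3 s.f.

4780 km²

Plate carrée maps x = Rλ, y = Rφ. The meridian scale is h = 1 and the parallel scale is k = 1/cos φ = sec φ.
Areal scale = h·k = 1 × sec φ; at 41°, h = 1.000, k = 1.325, so h·k = 1.325.
True area = apparent / (areal scale) = 6340 / 1.325 ≈ 4780 km².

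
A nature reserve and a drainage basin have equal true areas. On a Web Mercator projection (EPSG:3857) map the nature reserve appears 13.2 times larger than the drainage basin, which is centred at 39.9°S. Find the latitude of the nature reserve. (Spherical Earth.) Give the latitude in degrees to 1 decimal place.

For equal true areas on Mercator, apparent areas scale as sec²φ, so the ratio is cos²φ₂ / cos²φ₁.
cos²φ₂ / cos²φ₁ = 13.2  ⇒  cos φ₁ = cos 39.9° / √13.2 = 0.7672/3.633 = 0.2112.
φ₁ = arccos(0.2112) ≈ 77.8°.

77.8°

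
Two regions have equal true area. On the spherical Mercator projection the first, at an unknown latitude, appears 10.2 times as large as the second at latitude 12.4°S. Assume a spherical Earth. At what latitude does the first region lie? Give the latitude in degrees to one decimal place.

72.2°

Mercator areal scale is sec²φ, so apparent-area ratio = sec²φ₁ / sec²φ₂ = cos²φ₂ / cos²φ₁.
cos²φ₂ / cos²φ₁ = 10.2  ⇒  cos φ₁ = cos 12.4° / √10.2 = 0.9767/3.194 = 0.3058.
φ₁ = arccos(0.3058) ≈ 72.2°.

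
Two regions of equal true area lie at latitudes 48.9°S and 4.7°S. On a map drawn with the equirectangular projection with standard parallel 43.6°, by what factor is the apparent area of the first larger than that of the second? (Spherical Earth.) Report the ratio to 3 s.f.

The equidistant cylindrical projection with φ₀ = 43.6° has h = 1 (meridians true) and k = cos φ₀ / cos φ along parallels.
Areal scale at 48.9°: h·k = 1.000 × 1.102 = 1.102.
Areal scale at 4.7°: h·k = 1.000 × 0.7266 = 0.7266.
Ratio = 1.102/0.7266 ≈ 1.52.

1.52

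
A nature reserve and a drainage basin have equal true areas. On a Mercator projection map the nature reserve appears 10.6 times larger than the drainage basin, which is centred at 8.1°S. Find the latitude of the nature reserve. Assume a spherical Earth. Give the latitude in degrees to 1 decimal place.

72.3°

Mercator areal scale is sec²φ, so apparent-area ratio = sec²φ₁ / sec²φ₂ = cos²φ₂ / cos²φ₁.
cos²φ₂ / cos²φ₁ = 10.6  ⇒  cos φ₁ = cos 8.1° / √10.6 = 0.9900/3.256 = 0.3041.
φ₁ = arccos(0.3041) ≈ 72.3°.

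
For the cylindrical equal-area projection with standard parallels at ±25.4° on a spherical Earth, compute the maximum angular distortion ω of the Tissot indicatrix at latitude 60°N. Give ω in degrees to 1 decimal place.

A cylindrical equal-area projection with standard parallel φ₀ has meridian scale h = cos φ / cos φ₀ and parallel scale k = cos φ₀ / cos φ (so areas are preserved, h·k = 1).
At 60°: h = 0.5535, k = 1.807; principal scales a = 1.807, b = 0.5535.
sin(ω/2) = (a − b)/(a + b) = 1.253/2.360 = 0.5310, so ω = 2 arcsin(0.5310) ≈ 64.1°.

64.1°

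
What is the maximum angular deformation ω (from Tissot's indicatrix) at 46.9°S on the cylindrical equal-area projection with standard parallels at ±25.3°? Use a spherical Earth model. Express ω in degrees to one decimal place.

For cylindrical equal-area with standard parallel φ₀, h = cos φ / cos φ₀ and k = cos φ₀ / cos φ, so h·k = 1.
At 46.9°: h = 0.7558, k = 1.323; principal scales a = 1.323, b = 0.7558.
sin(ω/2) = (a − b)/(a + b) = 0.5674/2.079 = 0.2729, so ω = 2 arcsin(0.2729) ≈ 31.7°.

31.7°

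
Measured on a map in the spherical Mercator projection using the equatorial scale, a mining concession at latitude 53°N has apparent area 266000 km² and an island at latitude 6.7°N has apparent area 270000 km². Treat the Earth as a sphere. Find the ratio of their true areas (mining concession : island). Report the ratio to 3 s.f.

0.362

Since Mercator area scale is 1/cos²φ, the true area equals the apparent area multiplied by cos²φ.
True area of mining concession: 266000 × cos²(53°) = 266000 × 0.3622 = 96340 km².
True area of island: 270000 × cos²(6.7°) = 270000 × 0.9864 = 266300 km².
Ratio = 96340 / 266300 ≈ 0.362.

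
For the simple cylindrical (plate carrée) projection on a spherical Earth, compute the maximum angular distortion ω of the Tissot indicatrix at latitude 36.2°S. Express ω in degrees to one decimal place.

12.3°

For the equirectangular projection with φ₀ = 0 (plate carrée), h = 1 along meridians and k = sec φ along parallels.
At 36.2°: h = 1.000, k = 1.239; principal scales a = 1.239, b = 1.000.
sin(ω/2) = (a − b)/(a + b) = 0.2392/2.239 = 0.1068, so ω = 2 arcsin(0.1068) ≈ 12.3°.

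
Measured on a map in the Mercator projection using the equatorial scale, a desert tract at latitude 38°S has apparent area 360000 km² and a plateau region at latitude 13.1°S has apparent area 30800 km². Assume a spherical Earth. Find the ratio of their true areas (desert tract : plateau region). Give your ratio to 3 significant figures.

7.65

On Mercator the areal scale is sec²φ, so true area = apparent × cos²φ.
True area of desert tract: 360000 × cos²(38°) = 360000 × 0.6210 = 223500 km².
True area of plateau region: 30800 × cos²(13.1°) = 30800 × 0.9486 = 29220 km².
Ratio = 223500 / 29220 ≈ 7.65.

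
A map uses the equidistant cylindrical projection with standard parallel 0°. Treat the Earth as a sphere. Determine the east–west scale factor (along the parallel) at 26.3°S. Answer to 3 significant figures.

Plate carrée maps x = Rλ, y = Rφ. The meridian scale is h = 1 and the parallel scale is k = 1/cos φ = sec φ.
k = 1/cos 26.3° = 1/0.8965 = 1.115.

1.12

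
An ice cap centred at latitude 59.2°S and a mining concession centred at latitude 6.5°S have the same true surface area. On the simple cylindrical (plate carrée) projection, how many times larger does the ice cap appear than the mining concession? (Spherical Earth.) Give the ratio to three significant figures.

In the plate carrée (x = Rλ, y = Rφ), meridians are true-scale (h = 1) and parallels are stretched by k = sec φ.
Areal scale at 59.2°: h·k = 1.000 × 1.953 = 1.953.
Areal scale at 6.5°: h·k = 1.000 × 1.006 = 1.006.
Ratio = 1.953/1.006 ≈ 1.94.

1.94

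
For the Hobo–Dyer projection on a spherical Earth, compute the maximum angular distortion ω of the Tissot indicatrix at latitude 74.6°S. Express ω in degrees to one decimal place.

106.0°

The Hobo–Dyer projection is cylindrical equal-area with φ₀ = 37.5°. Cylindrical equal-area (φ₀ = 37.5°): h = cos φ / cos 37.5° along meridians, k = cos 37.5° / cos φ along parallels; h·k = 1.
At 74.6°: h = 0.3347, k = 2.988; principal scales a = 2.988, b = 0.3347.
sin(ω/2) = (a − b)/(a + b) = 2.653/3.322 = 0.7985, so ω = 2 arcsin(0.7985) ≈ 106.0°.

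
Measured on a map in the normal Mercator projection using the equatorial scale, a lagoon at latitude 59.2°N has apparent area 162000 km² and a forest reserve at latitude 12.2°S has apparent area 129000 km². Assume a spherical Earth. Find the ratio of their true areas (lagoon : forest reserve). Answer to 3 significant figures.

0.345

Since Mercator area scale is 1/cos²φ, the true area equals the apparent area multiplied by cos²φ.
True area of lagoon: 162000 × cos²(59.2°) = 162000 × 0.2622 = 42470 km².
True area of forest reserve: 129000 × cos²(12.2°) = 129000 × 0.9553 = 123200 km².
Ratio = 42470 / 123200 ≈ 0.345.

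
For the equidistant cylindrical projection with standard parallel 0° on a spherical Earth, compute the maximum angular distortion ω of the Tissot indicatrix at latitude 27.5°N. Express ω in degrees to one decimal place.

6.9°

In the plate carrée (x = Rλ, y = Rφ), meridians are true-scale (h = 1) and parallels are stretched by k = sec φ.
At 27.5°: h = 1.000, k = 1.127; principal scales a = 1.127, b = 1.000.
sin(ω/2) = (a − b)/(a + b) = 0.1274/2.127 = 0.05988, so ω = 2 arcsin(0.05988) ≈ 6.9°.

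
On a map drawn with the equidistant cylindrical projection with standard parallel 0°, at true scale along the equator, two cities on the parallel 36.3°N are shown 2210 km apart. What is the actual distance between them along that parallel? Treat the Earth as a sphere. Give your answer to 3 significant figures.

Plate carrée maps x = Rλ, y = Rφ. The meridian scale is h = 1 and the parallel scale is k = 1/cos φ = sec φ.
Along the parallel at 36.3°, map distances are exaggerated by k = sec 36.3° = 1.241.
True distance = 2210 / 1.241 = 2210 × cos 36.3° ≈ 1780 km.

1780 km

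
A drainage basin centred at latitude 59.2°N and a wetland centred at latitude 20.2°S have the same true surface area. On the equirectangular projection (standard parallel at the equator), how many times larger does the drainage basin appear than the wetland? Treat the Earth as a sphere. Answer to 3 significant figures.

1.83

In the plate carrée (x = Rλ, y = Rφ), meridians are true-scale (h = 1) and parallels are stretched by k = sec φ.
Areal scale at 59.2°: h·k = 1.000 × 1.953 = 1.953.
Areal scale at 20.2°: h·k = 1.000 × 1.066 = 1.066.
Ratio = 1.953/1.066 ≈ 1.83.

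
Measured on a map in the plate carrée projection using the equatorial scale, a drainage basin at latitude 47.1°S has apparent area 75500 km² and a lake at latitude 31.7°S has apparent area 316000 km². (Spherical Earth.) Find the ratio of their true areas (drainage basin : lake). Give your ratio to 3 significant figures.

On the plate carrée, areal scale = h·k = 1 × sec φ, so true area = apparent × cos φ.
True area of drainage basin: 75500 × cos(47.1°) = 75500 × 0.6807 = 51390 km².
True area of lake: 316000 × cos(31.7°) = 316000 × 0.8508 = 268900 km².
Ratio = 51390 / 268900 ≈ 0.191.

0.191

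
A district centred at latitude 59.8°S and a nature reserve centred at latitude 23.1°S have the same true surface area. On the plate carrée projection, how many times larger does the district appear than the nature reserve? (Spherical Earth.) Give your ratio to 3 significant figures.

1.83

Plate carrée maps x = Rλ, y = Rφ. The meridian scale is h = 1 and the parallel scale is k = 1/cos φ = sec φ.
Areal scale at 59.8°: h·k = 1.000 × 1.988 = 1.988.
Areal scale at 23.1°: h·k = 1.000 × 1.087 = 1.087.
Ratio = 1.988/1.087 ≈ 1.83.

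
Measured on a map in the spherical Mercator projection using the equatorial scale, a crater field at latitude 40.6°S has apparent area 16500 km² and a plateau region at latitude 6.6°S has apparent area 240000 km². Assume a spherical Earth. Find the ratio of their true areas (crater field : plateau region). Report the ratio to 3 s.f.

0.0402

On Mercator the areal scale is sec²φ, so true area = apparent × cos²φ.
True area of crater field: 16500 × cos²(40.6°) = 16500 × 0.5765 = 9512 km².
True area of plateau region: 240000 × cos²(6.6°) = 240000 × 0.9868 = 236800 km².
Ratio = 9512 / 236800 ≈ 0.0402.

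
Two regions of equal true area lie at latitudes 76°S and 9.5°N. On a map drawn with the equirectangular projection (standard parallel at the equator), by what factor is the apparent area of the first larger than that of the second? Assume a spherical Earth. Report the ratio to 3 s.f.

Plate carrée maps x = Rλ, y = Rφ. The meridian scale is h = 1 and the parallel scale is k = 1/cos φ = sec φ.
Areal scale at 76°: h·k = 1.000 × 4.134 = 4.134.
Areal scale at 9.5°: h·k = 1.000 × 1.014 = 1.014.
Ratio = 4.134/1.014 ≈ 4.08.

4.08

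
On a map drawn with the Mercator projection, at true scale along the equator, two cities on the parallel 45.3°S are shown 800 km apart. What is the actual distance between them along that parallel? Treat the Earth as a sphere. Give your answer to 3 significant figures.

563 km

For Mercator, h = k = sec φ (a conformal cylindrical projection has a single point scale, 1/cos φ).
Along the parallel at 45.3°, map distances are exaggerated by k = sec 45.3° = 1.422.
True distance = 800 / 1.422 = 800 × cos 45.3° ≈ 563 km.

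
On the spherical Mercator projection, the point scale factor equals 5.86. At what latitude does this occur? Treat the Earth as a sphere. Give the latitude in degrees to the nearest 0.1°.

80.2°

Mercator scale is k = sec φ = 1/cos φ.
1/cos φ = 5.86  ⇒  cos φ = 0.1706  ⇒  φ = arccos(0.1706) ≈ 80.2°.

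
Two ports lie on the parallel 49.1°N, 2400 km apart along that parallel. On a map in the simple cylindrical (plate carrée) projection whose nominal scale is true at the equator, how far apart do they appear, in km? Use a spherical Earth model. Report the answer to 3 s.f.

3670 km

For the equirectangular projection with φ₀ = 0 (plate carrée), h = 1 along meridians and k = sec φ along parallels.
Along the parallel, k = sec 49.1° = 1/0.6547 = 1.527.
Map distance = 2400 × 1.527 ≈ 3670 km.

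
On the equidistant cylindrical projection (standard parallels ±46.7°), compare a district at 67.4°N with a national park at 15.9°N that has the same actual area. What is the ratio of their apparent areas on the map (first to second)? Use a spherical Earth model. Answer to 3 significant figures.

2.50

The equidistant cylindrical projection with φ₀ = 46.7° has h = 1 (meridians true) and k = cos φ₀ / cos φ along parallels.
Areal scale at 67.4°: h·k = 1.000 × 1.785 = 1.785.
Areal scale at 15.9°: h·k = 1.000 × 0.7131 = 0.7131.
Ratio = 1.785/0.7131 ≈ 2.50.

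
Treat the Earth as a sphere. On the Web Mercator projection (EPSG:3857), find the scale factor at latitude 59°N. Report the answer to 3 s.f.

1.94

For Mercator, h = k = sec φ (a conformal cylindrical projection has a single point scale, 1/cos φ).
k = 1/cos 59° = 1/0.5150 = 1.942.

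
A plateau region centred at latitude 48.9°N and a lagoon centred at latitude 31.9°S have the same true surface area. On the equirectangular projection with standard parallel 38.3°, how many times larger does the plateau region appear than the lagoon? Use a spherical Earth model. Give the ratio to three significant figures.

1.29

With standard parallel φ₀ = 38.3°, the equirectangular projection gives x = Rλ cos φ₀, y = Rφ, so h = 1 and k = cos 38.3° / cos φ.
Areal scale at 48.9°: h·k = 1.000 × 1.194 = 1.194.
Areal scale at 31.9°: h·k = 1.000 × 0.9244 = 0.9244.
Ratio = 1.194/0.9244 ≈ 1.29.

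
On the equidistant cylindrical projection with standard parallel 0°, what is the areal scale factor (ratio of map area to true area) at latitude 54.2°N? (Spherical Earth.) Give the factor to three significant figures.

1.71

Plate carrée maps x = Rλ, y = Rφ. The meridian scale is h = 1 and the parallel scale is k = 1/cos φ = sec φ.
Areal scale = h·k = 1 × sec φ; at 54.2°, h = 1.000, k = 1.710, so h·k = 1.710.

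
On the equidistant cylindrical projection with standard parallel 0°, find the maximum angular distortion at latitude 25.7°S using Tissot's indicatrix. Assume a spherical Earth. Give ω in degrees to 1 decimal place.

In the plate carrée (x = Rλ, y = Rφ), meridians are true-scale (h = 1) and parallels are stretched by k = sec φ.
At 25.7°: h = 1.000, k = 1.110; principal scales a = 1.110, b = 1.000.
sin(ω/2) = (a − b)/(a + b) = 0.1098/2.110 = 0.05204, so ω = 2 arcsin(0.05204) ≈ 6.0°.

6.0°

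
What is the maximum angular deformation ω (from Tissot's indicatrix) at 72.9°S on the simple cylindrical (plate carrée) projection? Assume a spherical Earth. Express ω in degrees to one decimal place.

66.1°

Plate carrée maps x = Rλ, y = Rφ. The meridian scale is h = 1 and the parallel scale is k = 1/cos φ = sec φ.
At 72.9°: h = 1.000, k = 3.401; principal scales a = 3.401, b = 1.000.
sin(ω/2) = (a − b)/(a + b) = 2.401/4.401 = 0.5455, so ω = 2 arcsin(0.5455) ≈ 66.1°.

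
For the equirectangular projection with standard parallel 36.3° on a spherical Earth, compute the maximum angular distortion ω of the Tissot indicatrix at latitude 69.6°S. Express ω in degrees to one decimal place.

In the equirectangular projection with standard parallel φ₀ = 36.3° (x = Rλ cos φ₀, y = Rφ), meridians are true-scale (h = 1) and the parallel scale is k = cos φ₀ / cos φ.
At 69.6°: h = 1.000, k = 2.312; principal scales a = 2.312, b = 1.000.
sin(ω/2) = (a − b)/(a + b) = 1.312/3.312 = 0.3962, so ω = 2 arcsin(0.3962) ≈ 46.7°.

46.7°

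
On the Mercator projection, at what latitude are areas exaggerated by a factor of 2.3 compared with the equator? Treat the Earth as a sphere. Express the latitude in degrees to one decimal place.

Mercator areal scale is sec²φ.
sec²φ = 2.3  ⇒  cos²φ = 0.4348  ⇒  cos φ = 0.6594.
φ = arccos(0.6594) ≈ 48.7°.

48.7°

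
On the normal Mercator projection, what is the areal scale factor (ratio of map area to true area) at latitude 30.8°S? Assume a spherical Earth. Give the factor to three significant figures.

1.36

The Mercator projection is conformal; its linear scale factor is the same in every direction and equals sec φ = 1/cos φ.
Areal scale = k² = sec²φ = 1/cos²(30.8°) = 1/0.8590² = 1.355.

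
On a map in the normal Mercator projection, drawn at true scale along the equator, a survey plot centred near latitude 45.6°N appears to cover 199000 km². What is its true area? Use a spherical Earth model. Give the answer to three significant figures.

The Mercator projection is conformal; its linear scale factor is the same in every direction and equals sec φ = 1/cos φ.
Areal scale = k² = sec²φ = 1/cos²(45.6°) = 1/0.6997² = 2.043.
True area = apparent / (areal scale) = 199000 / 2.043 ≈ 97400 km².

97400 km²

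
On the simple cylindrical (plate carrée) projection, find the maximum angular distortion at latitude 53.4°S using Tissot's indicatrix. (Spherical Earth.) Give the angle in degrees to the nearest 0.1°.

Plate carrée maps x = Rλ, y = Rφ. The meridian scale is h = 1 and the parallel scale is k = 1/cos φ = sec φ.
At 53.4°: h = 1.000, k = 1.677; principal scales a = 1.677, b = 1.000.
sin(ω/2) = (a − b)/(a + b) = 0.6772/2.677 = 0.2530, so ω = 2 arcsin(0.2530) ≈ 29.3°.

29.3°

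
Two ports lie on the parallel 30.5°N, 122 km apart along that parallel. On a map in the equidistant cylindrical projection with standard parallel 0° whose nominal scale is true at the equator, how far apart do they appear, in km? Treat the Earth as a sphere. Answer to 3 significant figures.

142 km

Plate carrée maps x = Rλ, y = Rφ. The meridian scale is h = 1 and the parallel scale is k = 1/cos φ = sec φ.
Along the parallel, k = sec 30.5° = 1/0.8616 = 1.161.
Map distance = 122 × 1.161 ≈ 142 km.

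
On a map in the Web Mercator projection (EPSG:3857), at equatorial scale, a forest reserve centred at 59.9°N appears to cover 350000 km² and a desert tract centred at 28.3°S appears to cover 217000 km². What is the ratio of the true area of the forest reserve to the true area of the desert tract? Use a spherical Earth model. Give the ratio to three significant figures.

0.523

Since Mercator area scale is 1/cos²φ, the true area equals the apparent area multiplied by cos²φ.
True area of forest reserve: 350000 × cos²(59.9°) = 350000 × 0.2515 = 88030 km².
True area of desert tract: 217000 × cos²(28.3°) = 217000 × 0.7752 = 168200 km².
Ratio = 88030 / 168200 ≈ 0.523.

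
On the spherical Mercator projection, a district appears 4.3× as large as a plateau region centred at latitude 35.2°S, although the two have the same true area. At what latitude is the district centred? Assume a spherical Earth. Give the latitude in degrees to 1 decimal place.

66.8°

For equal true areas on Mercator, apparent areas scale as sec²φ, so the ratio is cos²φ₂ / cos²φ₁.
cos²φ₂ / cos²φ₁ = 4.3  ⇒  cos φ₁ = cos 35.2° / √4.3 = 0.8171/2.074 = 0.3941.
φ₁ = arccos(0.3941) ≈ 66.8°.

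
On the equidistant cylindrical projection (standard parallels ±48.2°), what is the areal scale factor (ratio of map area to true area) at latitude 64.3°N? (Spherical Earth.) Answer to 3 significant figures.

In the equirectangular projection with standard parallel φ₀ = 48.2° (x = Rλ cos φ₀, y = Rφ), meridians are true-scale (h = 1) and the parallel scale is k = cos φ₀ / cos φ.
Areal scale = h·k = 1 × cos φ₀ / cos φ; at 64.3°, h = 1.000, k = 1.537, so h·k = 1.537.

1.54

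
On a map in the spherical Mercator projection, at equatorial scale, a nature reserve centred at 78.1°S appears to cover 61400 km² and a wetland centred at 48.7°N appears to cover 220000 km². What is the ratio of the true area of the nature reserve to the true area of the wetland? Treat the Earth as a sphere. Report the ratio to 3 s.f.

Mercator's areal exaggeration is sec²φ; hence true area = (apparent area) · cos²φ.
True area of nature reserve: 61400 × cos²(78.1°) = 61400 × 0.04252 = 2611 km².
True area of wetland: 220000 × cos²(48.7°) = 220000 × 0.4356 = 95830 km².
Ratio = 2611 / 95830 ≈ 0.0272.

0.0272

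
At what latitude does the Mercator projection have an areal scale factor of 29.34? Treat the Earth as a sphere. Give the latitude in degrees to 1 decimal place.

79.4°

Mercator areal scale is sec²φ.
sec²φ = 29.34  ⇒  cos²φ = 0.03408  ⇒  cos φ = 0.1846.
φ = arccos(0.1846) ≈ 79.4°.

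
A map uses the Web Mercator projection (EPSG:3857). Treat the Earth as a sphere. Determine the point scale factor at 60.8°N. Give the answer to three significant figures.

Mercator is conformal, so the point scale is isotropic: h = k = sec φ = 1/cos φ.
k = 1/cos 60.8° = 1/0.4879 = 2.050.

2.05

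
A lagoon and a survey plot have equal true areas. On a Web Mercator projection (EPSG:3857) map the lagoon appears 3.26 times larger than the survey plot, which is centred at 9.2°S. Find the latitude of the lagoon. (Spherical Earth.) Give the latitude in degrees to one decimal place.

Mercator areal scale is sec²φ, so apparent-area ratio = sec²φ₁ / sec²φ₂ = cos²φ₂ / cos²φ₁.
cos²φ₂ / cos²φ₁ = 3.26  ⇒  cos φ₁ = cos 9.2° / √3.26 = 0.9871/1.806 = 0.5467.
φ₁ = arccos(0.5467) ≈ 56.9°.

56.9°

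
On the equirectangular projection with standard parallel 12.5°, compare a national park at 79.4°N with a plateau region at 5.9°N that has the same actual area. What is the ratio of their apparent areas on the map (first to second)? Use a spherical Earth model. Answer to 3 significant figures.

The equidistant cylindrical projection with φ₀ = 12.5° has h = 1 (meridians true) and k = cos φ₀ / cos φ along parallels.
Areal scale at 79.4°: h·k = 1.000 × 5.307 = 5.307.
Areal scale at 5.9°: h·k = 1.000 × 0.9815 = 0.9815.
Ratio = 5.307/0.9815 ≈ 5.41.

5.41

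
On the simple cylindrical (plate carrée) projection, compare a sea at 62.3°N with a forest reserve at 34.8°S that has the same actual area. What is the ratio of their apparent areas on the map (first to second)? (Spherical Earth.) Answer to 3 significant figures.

For the equirectangular projection with φ₀ = 0 (plate carrée), h = 1 along meridians and k = sec φ along parallels.
Areal scale at 62.3°: h·k = 1.000 × 2.151 = 2.151.
Areal scale at 34.8°: h·k = 1.000 × 1.218 = 1.218.
Ratio = 2.151/1.218 ≈ 1.77.

1.77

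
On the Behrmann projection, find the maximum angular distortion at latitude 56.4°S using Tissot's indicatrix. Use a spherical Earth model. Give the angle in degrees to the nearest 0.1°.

49.7°

Behrmann is a cylindrical equal-area projection with standard parallels at ±30°. A cylindrical equal-area projection with standard parallel φ₀ has meridian scale h = cos φ / cos φ₀ and parallel scale k = cos φ₀ / cos φ (so areas are preserved, h·k = 1).
At 56.4°: h = 0.6390, k = 1.565; principal scales a = 1.565, b = 0.6390.
sin(ω/2) = (a − b)/(a + b) = 0.9259/2.204 = 0.4201, so ω = 2 arcsin(0.4201) ≈ 49.7°.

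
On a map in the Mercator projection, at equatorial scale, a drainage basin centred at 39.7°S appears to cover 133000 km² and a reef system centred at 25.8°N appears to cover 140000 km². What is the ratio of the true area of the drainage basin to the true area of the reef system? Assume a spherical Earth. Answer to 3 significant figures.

Mercator's areal exaggeration is sec²φ; hence true area = (apparent area) · cos²φ.
True area of drainage basin: 133000 × cos²(39.7°) = 133000 × 0.5920 = 78730 km².
True area of reef system: 140000 × cos²(25.8°) = 140000 × 0.8106 = 113500 km².
Ratio = 78730 / 113500 ≈ 0.694.

0.694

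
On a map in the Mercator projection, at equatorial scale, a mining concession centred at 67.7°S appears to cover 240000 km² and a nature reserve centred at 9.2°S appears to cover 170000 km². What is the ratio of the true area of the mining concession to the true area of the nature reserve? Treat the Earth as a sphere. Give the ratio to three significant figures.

On Mercator the areal scale is sec²φ, so true area = apparent × cos²φ.
True area of mining concession: 240000 × cos²(67.7°) = 240000 × 0.1440 = 34560 km².
True area of nature reserve: 170000 × cos²(9.2°) = 170000 × 0.9744 = 165700 km².
Ratio = 34560 / 165700 ≈ 0.209.

0.209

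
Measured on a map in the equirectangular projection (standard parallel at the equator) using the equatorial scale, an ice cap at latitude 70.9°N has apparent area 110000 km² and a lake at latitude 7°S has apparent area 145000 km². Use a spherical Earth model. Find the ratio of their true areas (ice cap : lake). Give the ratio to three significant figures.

On the plate carrée, areal scale = h·k = 1 × sec φ, so true area = apparent × cos φ.
True area of ice cap: 110000 × cos(70.9°) = 110000 × 0.3272 = 35990 km².
True area of lake: 145000 × cos(7°) = 145000 × 0.9925 = 143900 km².
Ratio = 35990 / 143900 ≈ 0.250.

0.250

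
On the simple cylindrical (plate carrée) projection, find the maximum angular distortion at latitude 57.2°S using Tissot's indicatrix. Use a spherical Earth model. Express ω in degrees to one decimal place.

Plate carrée maps x = Rλ, y = Rφ. The meridian scale is h = 1 and the parallel scale is k = 1/cos φ = sec φ.
At 57.2°: h = 1.000, k = 1.846; principal scales a = 1.846, b = 1.000.
sin(ω/2) = (a − b)/(a + b) = 0.8460/2.846 = 0.2973, so ω = 2 arcsin(0.2973) ≈ 34.6°.

34.6°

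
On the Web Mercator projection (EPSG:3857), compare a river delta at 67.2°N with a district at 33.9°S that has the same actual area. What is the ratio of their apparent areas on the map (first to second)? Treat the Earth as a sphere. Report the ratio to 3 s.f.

On Mercator, area is exaggerated by sec²φ = 1/cos²φ.
At 67.2°: sec²(67.2°) = 1/0.3875² = 6.659.
At 33.9°: sec²(33.9°) = 1/0.8300² = 1.452.
Ratio = 6.659/1.452 = cos²(33.9°)/cos²(67.2°) ≈ 4.59.

4.59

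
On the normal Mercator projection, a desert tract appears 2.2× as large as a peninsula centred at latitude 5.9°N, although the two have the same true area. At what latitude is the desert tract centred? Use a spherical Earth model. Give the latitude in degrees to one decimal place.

Mercator areal scale is sec²φ, so apparent-area ratio = sec²φ₁ / sec²φ₂ = cos²φ₂ / cos²φ₁.
cos²φ₂ / cos²φ₁ = 2.2  ⇒  cos φ₁ = cos 5.9° / √2.2 = 0.9947/1.483 = 0.6706.
φ₁ = arccos(0.6706) ≈ 47.9°.

47.9°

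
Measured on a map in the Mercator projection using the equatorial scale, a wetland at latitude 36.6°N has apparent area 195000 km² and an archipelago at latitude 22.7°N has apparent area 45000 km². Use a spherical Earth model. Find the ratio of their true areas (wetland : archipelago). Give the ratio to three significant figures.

Mercator's areal exaggeration is sec²φ; hence true area = (apparent area) · cos²φ.
True area of wetland: 195000 × cos²(36.6°) = 195000 × 0.6445 = 125700 km².
True area of archipelago: 45000 × cos²(22.7°) = 45000 × 0.8511 = 38300 km².
Ratio = 125700 / 38300 ≈ 3.28.

3.28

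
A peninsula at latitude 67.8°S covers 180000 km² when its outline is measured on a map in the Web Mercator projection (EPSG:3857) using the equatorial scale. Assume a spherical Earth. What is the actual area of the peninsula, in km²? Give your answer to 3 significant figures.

25700 km²

Mercator is conformal, so the point scale is isotropic: h = k = sec φ = 1/cos φ.
Areal scale = k² = sec²φ = 1/cos²(67.8°) = 1/0.3778² = 7.005.
True area = apparent / (areal scale) = 180000 / 7.005 ≈ 25700 km².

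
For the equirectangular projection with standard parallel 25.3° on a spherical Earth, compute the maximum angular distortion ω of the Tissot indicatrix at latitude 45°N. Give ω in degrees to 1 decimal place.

14.0°

With standard parallel φ₀ = 25.3°, the equirectangular projection gives x = Rλ cos φ₀, y = Rφ, so h = 1 and k = cos 25.3° / cos φ.
At 45°: h = 1.000, k = 1.279; principal scales a = 1.279, b = 1.000.
sin(ω/2) = (a − b)/(a + b) = 0.2786/2.279 = 0.1223, so ω = 2 arcsin(0.1223) ≈ 14.0°.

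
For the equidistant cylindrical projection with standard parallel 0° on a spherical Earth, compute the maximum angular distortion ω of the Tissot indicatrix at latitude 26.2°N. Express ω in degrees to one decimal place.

In the plate carrée (x = Rλ, y = Rφ), meridians are true-scale (h = 1) and parallels are stretched by k = sec φ.
At 26.2°: h = 1.000, k = 1.115; principal scales a = 1.115, b = 1.000.
sin(ω/2) = (a − b)/(a + b) = 0.1145/2.115 = 0.05415, so ω = 2 arcsin(0.05415) ≈ 6.2°.

6.2°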